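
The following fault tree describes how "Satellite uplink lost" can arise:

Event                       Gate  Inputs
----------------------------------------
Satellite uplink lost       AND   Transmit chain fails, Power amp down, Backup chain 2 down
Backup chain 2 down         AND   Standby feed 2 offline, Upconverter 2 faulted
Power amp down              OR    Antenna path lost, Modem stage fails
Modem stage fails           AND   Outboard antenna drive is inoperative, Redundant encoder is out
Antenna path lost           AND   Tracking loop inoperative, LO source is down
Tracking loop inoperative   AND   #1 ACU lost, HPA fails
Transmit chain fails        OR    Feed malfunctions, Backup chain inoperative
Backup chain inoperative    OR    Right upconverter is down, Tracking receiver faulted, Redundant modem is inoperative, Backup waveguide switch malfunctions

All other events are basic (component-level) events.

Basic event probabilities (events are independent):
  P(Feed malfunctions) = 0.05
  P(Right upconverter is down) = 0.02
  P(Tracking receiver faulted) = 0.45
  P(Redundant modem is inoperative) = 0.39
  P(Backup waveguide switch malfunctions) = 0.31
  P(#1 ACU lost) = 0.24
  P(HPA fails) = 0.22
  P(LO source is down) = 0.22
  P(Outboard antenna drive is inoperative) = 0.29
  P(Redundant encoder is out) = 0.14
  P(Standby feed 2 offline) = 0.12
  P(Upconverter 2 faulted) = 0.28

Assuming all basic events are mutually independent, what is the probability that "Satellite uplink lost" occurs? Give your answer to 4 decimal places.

P(Backup chain inoperative) [OR] = 1 − (1−0.02) × (1−0.45) × (1−0.39) × (1−0.31) = 0.773135
P(Transmit chain fails) [OR] = 1 − (1−0.05) × (1−0.773135) = 0.784478
P(Tracking loop inoperative) [AND] = 0.24 × 0.22 = 0.052800
P(Antenna path lost) [AND] = 0.052800 × 0.22 = 0.011616
P(Modem stage fails) [AND] = 0.29 × 0.14 = 0.040600
P(Power amp down) [OR] = 1 − (1−0.011616) × (1−0.040600) = 0.051744
P(Backup chain 2 down) [AND] = 0.12 × 0.28 = 0.033600
P(Satellite uplink lost) [AND] = 0.784478 × 0.051744 × 0.033600 = 0.001364
Rounded to 4 decimal places: P(Satellite uplink lost) ≈ 0.0014.

0.0014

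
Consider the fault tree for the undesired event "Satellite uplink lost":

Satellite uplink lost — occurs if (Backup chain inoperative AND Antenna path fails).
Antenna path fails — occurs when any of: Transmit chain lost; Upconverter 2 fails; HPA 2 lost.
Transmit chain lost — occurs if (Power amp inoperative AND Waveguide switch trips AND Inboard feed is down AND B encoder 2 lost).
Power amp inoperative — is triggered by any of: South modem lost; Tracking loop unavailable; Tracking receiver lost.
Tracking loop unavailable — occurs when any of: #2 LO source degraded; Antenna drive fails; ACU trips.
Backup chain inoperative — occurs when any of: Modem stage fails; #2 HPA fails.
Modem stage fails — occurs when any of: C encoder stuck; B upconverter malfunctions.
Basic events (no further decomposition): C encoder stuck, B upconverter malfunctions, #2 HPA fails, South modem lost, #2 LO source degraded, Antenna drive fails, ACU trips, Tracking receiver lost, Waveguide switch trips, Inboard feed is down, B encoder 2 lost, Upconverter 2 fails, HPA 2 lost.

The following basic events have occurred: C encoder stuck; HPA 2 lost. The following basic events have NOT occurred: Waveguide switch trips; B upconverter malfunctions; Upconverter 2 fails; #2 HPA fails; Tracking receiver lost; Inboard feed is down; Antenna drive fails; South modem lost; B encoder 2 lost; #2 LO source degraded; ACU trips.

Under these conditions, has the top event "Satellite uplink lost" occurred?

Yes

Modem stage fails [OR]: C encoder stuck=occurs, B upconverter malfunctions=not → at least one input occurs → occurs.
Backup chain inoperative [OR]: Modem stage fails=occurs, #2 HPA fails=not → at least one input occurs → occurs.
Tracking loop unavailable [OR]: #2 LO source degraded=not, Antenna drive fails=not, ACU trips=not → no input occurs → does not occur.
Power amp inoperative [OR]: South modem lost=not, Tracking loop unavailable=not, Tracking receiver lost=not → no input occurs → does not occur.
Transmit chain lost [AND]: Power amp inoperative=not, Waveguide switch trips=not, Inboard feed is down=not, B encoder 2 lost=not → not all inputs occur → does not occur.
Antenna path fails [OR]: Transmit chain lost=not, Upconverter 2 fails=not, HPA 2 lost=occurs → at least one input occurs → occurs.
Satellite uplink lost [AND]: Backup chain inoperative=occurs, Antenna path fails=occurs → all inputs occur → occurs.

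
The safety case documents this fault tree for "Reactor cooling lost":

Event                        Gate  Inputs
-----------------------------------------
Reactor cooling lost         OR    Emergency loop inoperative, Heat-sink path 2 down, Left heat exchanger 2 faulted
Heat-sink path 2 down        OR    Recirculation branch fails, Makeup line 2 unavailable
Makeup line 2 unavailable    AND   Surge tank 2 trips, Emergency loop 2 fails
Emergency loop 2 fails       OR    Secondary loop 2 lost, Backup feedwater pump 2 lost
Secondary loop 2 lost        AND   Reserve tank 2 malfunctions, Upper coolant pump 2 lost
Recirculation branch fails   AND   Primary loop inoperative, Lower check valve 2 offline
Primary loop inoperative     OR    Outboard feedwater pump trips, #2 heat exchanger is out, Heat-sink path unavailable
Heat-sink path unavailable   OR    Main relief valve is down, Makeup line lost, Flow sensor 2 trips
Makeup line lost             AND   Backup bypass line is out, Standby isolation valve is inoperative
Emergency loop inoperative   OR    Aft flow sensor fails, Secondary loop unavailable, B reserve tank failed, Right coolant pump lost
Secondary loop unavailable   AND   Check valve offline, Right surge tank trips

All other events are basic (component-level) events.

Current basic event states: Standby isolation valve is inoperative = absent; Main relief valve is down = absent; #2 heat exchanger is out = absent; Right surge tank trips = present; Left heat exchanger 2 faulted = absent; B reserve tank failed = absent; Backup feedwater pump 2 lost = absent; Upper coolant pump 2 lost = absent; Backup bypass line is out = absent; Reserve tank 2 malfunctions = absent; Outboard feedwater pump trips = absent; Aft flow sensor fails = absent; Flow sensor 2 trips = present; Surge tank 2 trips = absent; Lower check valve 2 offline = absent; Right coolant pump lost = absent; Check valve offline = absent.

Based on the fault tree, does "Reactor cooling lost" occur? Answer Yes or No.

Secondary loop unavailable [AND]: Check valve offline=not, Right surge tank trips=occurs → not all inputs occur → does not occur.
Emergency loop inoperative [OR]: Aft flow sensor fails=not, Secondary loop unavailable=not, B reserve tank failed=not, Right coolant pump lost=not → no input occurs → does not occur.
Makeup line lost [AND]: Backup bypass line is out=not, Standby isolation valve is inoperative=not → not all inputs occur → does not occur.
Heat-sink path unavailable [OR]: Main relief valve is down=not, Makeup line lost=not, Flow sensor 2 trips=occurs → at least one input occurs → occurs.
Primary loop inoperative [OR]: Outboard feedwater pump trips=not, #2 heat exchanger is out=not, Heat-sink path unavailable=occurs → at least one input occurs → occurs.
Recirculation branch fails [AND]: Primary loop inoperative=occurs, Lower check valve 2 offline=not → not all inputs occur → does not occur.
Secondary loop 2 lost [AND]: Reserve tank 2 malfunctions=not, Upper coolant pump 2 lost=not → not all inputs occur → does not occur.
Emergency loop 2 fails [OR]: Secondary loop 2 lost=not, Backup feedwater pump 2 lost=not → no input occurs → does not occur.
Makeup line 2 unavailable [AND]: Surge tank 2 trips=not, Emergency loop 2 fails=not → not all inputs occur → does not occur.
Heat-sink path 2 down [OR]: Recirculation branch fails=not, Makeup line 2 unavailable=not → no input occurs → does not occur.
Reactor cooling lost [OR]: Emergency loop inoperative=not, Heat-sink path 2 down=not, Left heat exchanger 2 faulted=not → no input occurs → does not occur.

No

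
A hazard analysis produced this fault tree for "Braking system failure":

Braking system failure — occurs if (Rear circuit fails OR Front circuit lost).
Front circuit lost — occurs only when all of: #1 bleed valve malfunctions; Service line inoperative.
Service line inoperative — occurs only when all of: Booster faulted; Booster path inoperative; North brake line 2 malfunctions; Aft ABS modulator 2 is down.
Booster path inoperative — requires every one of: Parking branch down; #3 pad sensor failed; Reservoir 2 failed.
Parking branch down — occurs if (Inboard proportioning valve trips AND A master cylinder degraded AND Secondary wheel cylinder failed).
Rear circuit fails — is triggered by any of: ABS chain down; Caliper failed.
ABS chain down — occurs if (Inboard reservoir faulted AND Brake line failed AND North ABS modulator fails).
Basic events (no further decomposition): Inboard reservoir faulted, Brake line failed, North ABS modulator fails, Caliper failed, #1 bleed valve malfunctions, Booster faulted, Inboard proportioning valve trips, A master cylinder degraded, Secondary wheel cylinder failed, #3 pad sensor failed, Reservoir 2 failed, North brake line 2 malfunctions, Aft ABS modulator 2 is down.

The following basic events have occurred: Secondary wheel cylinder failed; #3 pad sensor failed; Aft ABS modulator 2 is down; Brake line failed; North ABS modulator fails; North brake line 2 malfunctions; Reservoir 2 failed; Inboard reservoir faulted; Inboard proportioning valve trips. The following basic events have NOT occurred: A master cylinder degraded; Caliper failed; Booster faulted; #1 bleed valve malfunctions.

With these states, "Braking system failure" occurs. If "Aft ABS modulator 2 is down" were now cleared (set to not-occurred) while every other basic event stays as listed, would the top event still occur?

Counterfactual: set "Aft ABS modulator 2 is down" to not occurred.
ABS chain down [AND]: Inboard reservoir faulted=occurs, Brake line failed=occurs, North ABS modulator fails=occurs → all inputs occur → occurs.
Rear circuit fails [OR]: ABS chain down=occurs, Caliper failed=not → at least one input occurs → occurs.
Parking branch down [AND]: Inboard proportioning valve trips=occurs, A master cylinder degraded=not, Secondary wheel cylinder failed=occurs → not all inputs occur → does not occur.
Booster path inoperative [AND]: Parking branch down=not, #3 pad sensor failed=occurs, Reservoir 2 failed=occurs → not all inputs occur → does not occur.
Service line inoperative [AND]: Booster faulted=not, Booster path inoperative=not, North brake line 2 malfunctions=occurs, Aft ABS modulator 2 is down=not → not all inputs occur → does not occur.
Front circuit lost [AND]: #1 bleed valve malfunctions=not, Service line inoperative=not → not all inputs occur → does not occur.
Braking system failure [OR]: Rear circuit fails=occurs, Front circuit lost=not → at least one input occurs → occurs.

Yes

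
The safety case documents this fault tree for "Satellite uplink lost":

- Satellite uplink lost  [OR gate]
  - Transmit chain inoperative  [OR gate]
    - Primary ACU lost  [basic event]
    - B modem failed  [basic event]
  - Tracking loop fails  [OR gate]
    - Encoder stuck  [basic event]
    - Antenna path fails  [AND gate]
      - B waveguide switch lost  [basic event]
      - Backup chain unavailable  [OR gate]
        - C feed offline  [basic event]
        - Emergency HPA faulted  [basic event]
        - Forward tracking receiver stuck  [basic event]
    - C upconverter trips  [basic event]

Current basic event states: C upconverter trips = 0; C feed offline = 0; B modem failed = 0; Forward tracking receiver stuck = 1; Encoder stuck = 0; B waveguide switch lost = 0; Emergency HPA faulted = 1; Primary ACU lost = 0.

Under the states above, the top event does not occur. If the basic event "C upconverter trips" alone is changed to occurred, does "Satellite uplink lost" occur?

Yes

Counterfactual: set "C upconverter trips" to occurred.
Transmit chain inoperative [OR]: Primary ACU lost=not, B modem failed=not → no input occurs → does not occur.
Backup chain unavailable [OR]: C feed offline=not, Emergency HPA faulted=occurs, Forward tracking receiver stuck=occurs → at least one input occurs → occurs.
Antenna path fails [AND]: B waveguide switch lost=not, Backup chain unavailable=occurs → not all inputs occur → does not occur.
Tracking loop fails [OR]: Encoder stuck=not, Antenna path fails=not, C upconverter trips=occurs → at least one input occurs → occurs.
Satellite uplink lost [OR]: Transmit chain inoperative=not, Tracking loop fails=occurs → at least one input occurs → occurs.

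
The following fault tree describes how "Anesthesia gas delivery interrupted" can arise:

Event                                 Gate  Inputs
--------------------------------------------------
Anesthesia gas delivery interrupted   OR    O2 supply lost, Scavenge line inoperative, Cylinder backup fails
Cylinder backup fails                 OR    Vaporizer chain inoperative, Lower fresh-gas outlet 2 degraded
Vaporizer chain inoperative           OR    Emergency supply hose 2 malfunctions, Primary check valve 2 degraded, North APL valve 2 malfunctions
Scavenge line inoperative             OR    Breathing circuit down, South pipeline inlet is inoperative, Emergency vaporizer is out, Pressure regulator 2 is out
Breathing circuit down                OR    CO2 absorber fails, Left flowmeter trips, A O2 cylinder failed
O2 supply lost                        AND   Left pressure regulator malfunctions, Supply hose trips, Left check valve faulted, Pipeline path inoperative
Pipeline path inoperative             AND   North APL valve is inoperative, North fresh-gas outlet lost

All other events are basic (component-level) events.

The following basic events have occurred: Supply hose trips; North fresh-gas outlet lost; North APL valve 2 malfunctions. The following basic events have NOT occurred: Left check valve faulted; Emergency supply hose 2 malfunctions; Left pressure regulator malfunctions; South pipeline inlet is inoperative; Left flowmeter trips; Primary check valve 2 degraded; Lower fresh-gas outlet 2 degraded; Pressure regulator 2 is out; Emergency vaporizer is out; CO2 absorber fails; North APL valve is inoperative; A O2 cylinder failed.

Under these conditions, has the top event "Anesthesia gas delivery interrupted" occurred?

Pipeline path inoperative [AND]: North APL valve is inoperative=not, North fresh-gas outlet lost=occurs → not all inputs occur → does not occur.
O2 supply lost [AND]: Left pressure regulator malfunctions=not, Supply hose trips=occurs, Left check valve faulted=not, Pipeline path inoperative=not → not all inputs occur → does not occur.
Breathing circuit down [OR]: CO2 absorber fails=not, Left flowmeter trips=not, A O2 cylinder failed=not → no input occurs → does not occur.
Scavenge line inoperative [OR]: Breathing circuit down=not, South pipeline inlet is inoperative=not, Emergency vaporizer is out=not, Pressure regulator 2 is out=not → no input occurs → does not occur.
Vaporizer chain inoperative [OR]: Emergency supply hose 2 malfunctions=not, Primary check valve 2 degraded=not, North APL valve 2 malfunctions=occurs → at least one input occurs → occurs.
Cylinder backup fails [OR]: Vaporizer chain inoperative=occurs, Lower fresh-gas outlet 2 degraded=not → at least one input occurs → occurs.
Anesthesia gas delivery interrupted [OR]: O2 supply lost=not, Scavenge line inoperative=not, Cylinder backup fails=occurs → at least one input occurs → occurs.

Yes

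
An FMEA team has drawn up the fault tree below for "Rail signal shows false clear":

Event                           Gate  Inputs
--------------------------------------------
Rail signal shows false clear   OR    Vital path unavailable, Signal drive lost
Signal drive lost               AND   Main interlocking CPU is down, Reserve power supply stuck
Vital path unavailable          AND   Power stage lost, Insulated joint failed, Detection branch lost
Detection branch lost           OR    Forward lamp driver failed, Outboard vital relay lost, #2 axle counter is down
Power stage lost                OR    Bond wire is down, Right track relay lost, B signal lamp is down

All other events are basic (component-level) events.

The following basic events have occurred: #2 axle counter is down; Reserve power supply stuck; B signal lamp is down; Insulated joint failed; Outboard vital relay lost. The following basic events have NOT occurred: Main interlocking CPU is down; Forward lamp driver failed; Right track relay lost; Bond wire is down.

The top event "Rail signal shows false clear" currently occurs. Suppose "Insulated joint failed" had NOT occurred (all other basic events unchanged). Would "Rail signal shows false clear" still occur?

No

Counterfactual: set "Insulated joint failed" to not occurred.
Power stage lost [OR]: Bond wire is down=not, Right track relay lost=not, B signal lamp is down=occurs → at least one input occurs → occurs.
Detection branch lost [OR]: Forward lamp driver failed=not, Outboard vital relay lost=occurs, #2 axle counter is down=occurs → at least one input occurs → occurs.
Vital path unavailable [AND]: Power stage lost=occurs, Insulated joint failed=not, Detection branch lost=occurs → not all inputs occur → does not occur.
Signal drive lost [AND]: Main interlocking CPU is down=not, Reserve power supply stuck=occurs → not all inputs occur → does not occur.
Rail signal shows false clear [OR]: Vital path unavailable=not, Signal drive lost=not → no input occurs → does not occur.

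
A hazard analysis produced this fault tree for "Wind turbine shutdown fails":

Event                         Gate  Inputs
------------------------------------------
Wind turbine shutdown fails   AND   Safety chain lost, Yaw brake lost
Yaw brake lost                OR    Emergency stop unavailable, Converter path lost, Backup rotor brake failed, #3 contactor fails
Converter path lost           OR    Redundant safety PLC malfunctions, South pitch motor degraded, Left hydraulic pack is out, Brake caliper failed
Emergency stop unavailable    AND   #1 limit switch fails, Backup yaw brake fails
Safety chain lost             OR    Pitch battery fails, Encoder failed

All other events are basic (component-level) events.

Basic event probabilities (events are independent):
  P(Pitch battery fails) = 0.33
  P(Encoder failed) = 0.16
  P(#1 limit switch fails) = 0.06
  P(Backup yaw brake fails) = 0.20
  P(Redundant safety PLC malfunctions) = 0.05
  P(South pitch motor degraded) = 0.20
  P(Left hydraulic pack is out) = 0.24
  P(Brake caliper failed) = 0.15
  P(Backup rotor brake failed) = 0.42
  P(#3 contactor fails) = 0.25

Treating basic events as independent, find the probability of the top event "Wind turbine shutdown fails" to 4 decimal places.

P(Safety chain lost) [OR] = 1 − (1−0.33) × (1−0.16) = 0.437200
P(Emergency stop unavailable) [AND] = 0.06 × 0.20 = 0.012000
P(Converter path lost) [OR] = 1 − (1−0.05) × (1−0.20) × (1−0.24) × (1−0.15) = 0.509040
P(Yaw brake lost) [OR] = 1 − (1−0.012000) × (1−0.509040) × (1−0.42) × (1−0.25) = 0.788995
P(Wind turbine shutdown fails) [AND] = 0.437200 × 0.788995 = 0.344949
Rounded to 4 decimal places: P(Wind turbine shutdown fails) ≈ 0.3449.

0.3449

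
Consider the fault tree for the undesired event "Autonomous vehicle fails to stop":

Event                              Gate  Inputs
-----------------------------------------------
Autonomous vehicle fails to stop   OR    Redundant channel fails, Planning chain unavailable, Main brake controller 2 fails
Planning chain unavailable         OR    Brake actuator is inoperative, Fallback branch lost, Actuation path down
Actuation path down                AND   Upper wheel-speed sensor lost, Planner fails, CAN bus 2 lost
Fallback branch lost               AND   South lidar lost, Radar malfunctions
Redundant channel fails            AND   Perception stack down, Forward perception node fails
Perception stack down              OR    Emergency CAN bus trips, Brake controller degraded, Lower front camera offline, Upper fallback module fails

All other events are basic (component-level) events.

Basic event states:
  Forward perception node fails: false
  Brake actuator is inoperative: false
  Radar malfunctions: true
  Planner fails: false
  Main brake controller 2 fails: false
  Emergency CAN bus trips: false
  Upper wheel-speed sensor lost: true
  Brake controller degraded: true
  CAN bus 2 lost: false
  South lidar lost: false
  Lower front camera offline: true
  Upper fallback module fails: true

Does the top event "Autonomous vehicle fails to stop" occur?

Perception stack down [OR]: Emergency CAN bus trips=not, Brake controller degraded=occurs, Lower front camera offline=occurs, Upper fallback module fails=occurs → at least one input occurs → occurs.
Redundant channel fails [AND]: Perception stack down=occurs, Forward perception node fails=not → not all inputs occur → does not occur.
Fallback branch lost [AND]: South lidar lost=not, Radar malfunctions=occurs → not all inputs occur → does not occur.
Actuation path down [AND]: Upper wheel-speed sensor lost=occurs, Planner fails=not, CAN bus 2 lost=not → not all inputs occur → does not occur.
Planning chain unavailable [OR]: Brake actuator is inoperative=not, Fallback branch lost=not, Actuation path down=not → no input occurs → does not occur.
Autonomous vehicle fails to stop [OR]: Redundant channel fails=not, Planning chain unavailable=not, Main brake controller 2 fails=not → no input occurs → does not occur.

No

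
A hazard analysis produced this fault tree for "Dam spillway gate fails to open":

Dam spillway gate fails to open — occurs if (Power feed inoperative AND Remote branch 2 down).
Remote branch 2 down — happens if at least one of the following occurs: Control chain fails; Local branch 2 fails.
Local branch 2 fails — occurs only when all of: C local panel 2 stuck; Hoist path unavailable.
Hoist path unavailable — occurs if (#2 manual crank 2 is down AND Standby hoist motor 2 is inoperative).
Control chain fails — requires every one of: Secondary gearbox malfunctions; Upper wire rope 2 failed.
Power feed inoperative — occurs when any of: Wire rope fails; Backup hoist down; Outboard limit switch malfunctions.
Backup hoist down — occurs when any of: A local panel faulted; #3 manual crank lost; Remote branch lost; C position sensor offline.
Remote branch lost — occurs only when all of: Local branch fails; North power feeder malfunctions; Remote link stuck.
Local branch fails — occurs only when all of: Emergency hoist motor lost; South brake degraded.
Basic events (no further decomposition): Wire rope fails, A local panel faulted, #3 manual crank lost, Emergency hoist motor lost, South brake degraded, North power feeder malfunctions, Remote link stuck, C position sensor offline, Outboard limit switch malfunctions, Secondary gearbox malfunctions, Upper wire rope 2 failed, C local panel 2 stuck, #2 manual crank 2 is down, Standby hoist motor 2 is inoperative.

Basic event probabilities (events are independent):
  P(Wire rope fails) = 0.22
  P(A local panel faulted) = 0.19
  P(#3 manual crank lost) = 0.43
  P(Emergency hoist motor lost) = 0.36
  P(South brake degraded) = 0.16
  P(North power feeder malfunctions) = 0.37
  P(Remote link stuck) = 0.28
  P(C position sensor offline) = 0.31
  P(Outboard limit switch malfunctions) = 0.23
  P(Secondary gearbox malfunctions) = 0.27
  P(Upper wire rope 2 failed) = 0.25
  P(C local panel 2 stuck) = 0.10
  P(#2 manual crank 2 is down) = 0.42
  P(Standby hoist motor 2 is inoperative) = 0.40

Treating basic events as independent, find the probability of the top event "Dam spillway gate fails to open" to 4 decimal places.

P(Local branch fails) [AND] = 0.36 × 0.16 = 0.057600
P(Remote branch lost) [AND] = 0.057600 × 0.37 × 0.28 = 0.005967
P(Backup hoist down) [OR] = 1 − (1−0.19) × (1−0.43) × (1−0.005967) × (1−0.31) = 0.683328
P(Power feed inoperative) [OR] = 1 − (1−0.22) × (1−0.683328) × (1−0.23) = 0.809807
P(Control chain fails) [AND] = 0.27 × 0.25 = 0.067500
P(Hoist path unavailable) [AND] = 0.42 × 0.40 = 0.168000
P(Local branch 2 fails) [AND] = 0.10 × 0.168000 = 0.016800
P(Remote branch 2 down) [OR] = 1 − (1−0.067500) × (1−0.016800) = 0.083166
P(Dam spillway gate fails to open) [AND] = 0.809807 × 0.083166 = 0.067348
Rounded to 4 decimal places: P(Dam spillway gate fails to open) ≈ 0.0673.

0.0673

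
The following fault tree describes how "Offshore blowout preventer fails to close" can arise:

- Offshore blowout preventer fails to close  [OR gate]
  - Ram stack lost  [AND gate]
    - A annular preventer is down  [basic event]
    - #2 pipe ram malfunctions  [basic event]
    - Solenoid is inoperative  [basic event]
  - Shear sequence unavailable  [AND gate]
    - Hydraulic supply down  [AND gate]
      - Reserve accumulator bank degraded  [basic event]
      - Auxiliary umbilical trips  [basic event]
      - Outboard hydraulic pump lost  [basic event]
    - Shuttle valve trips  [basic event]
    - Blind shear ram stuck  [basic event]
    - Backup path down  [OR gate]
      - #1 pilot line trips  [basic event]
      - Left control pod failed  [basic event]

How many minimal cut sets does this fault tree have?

3

Ram stack lost [AND]: one cut set from each child combined → 1 × 1 × 1 = 1 cut set(s).
Hydraulic supply down [AND]: one cut set from each child combined → 1 × 1 × 1 = 1 cut set(s).
Backup path down [OR]: union of children's cut sets → 2 cut set(s).
Shear sequence unavailable [AND]: one cut set from each child combined → 1 × 1 × 1 × 2 = 2 cut set(s).
Offshore blowout preventer fails to close [OR]: union of children's cut sets → 3 cut set(s).
Minimal cut sets: {#2 pipe ram malfunctions, A annular preventer is down, Solenoid is inoperative}; {#1 pilot line trips, Auxiliary umbilical trips, Blind shear ram stuck, Outboard hydraulic pump lost, Reserve accumulator bank degraded, Shuttle valve trips}; {Auxiliary umbilical trips, Blind shear ram stuck, Left control pod failed, Outboard hydraulic pump lost, Reserve accumulator bank degraded, Shuttle valve trips}.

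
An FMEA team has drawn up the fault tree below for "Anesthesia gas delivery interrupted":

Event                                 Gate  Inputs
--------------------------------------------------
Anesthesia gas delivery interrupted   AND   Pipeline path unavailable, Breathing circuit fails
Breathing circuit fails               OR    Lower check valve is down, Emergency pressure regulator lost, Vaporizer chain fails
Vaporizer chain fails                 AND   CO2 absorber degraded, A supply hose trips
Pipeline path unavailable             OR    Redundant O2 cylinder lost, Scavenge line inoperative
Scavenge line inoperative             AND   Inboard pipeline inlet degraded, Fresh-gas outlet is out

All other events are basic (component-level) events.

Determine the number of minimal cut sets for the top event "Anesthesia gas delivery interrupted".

6

Scavenge line inoperative [AND]: one cut set from each child combined → 1 × 1 = 1 cut set(s).
Pipeline path unavailable [OR]: union of children's cut sets → 2 cut set(s).
Vaporizer chain fails [AND]: one cut set from each child combined → 1 × 1 = 1 cut set(s).
Breathing circuit fails [OR]: union of children's cut sets → 3 cut set(s).
Anesthesia gas delivery interrupted [AND]: one cut set from each child combined → 2 × 3 = 6 cut set(s).
Minimal cut sets: {Lower check valve is down, Redundant O2 cylinder lost}; {Emergency pressure regulator lost, Redundant O2 cylinder lost}; {A supply hose trips, CO2 absorber degraded, Redundant O2 cylinder lost}; {Fresh-gas outlet is out, Inboard pipeline inlet degraded, Lower check valve is down}; {Emergency pressure regulator lost, Fresh-gas outlet is out, Inboard pipeline inlet degraded}; {A supply hose trips, CO2 absorber degraded, Fresh-gas outlet is out, Inboard pipeline inlet degraded}.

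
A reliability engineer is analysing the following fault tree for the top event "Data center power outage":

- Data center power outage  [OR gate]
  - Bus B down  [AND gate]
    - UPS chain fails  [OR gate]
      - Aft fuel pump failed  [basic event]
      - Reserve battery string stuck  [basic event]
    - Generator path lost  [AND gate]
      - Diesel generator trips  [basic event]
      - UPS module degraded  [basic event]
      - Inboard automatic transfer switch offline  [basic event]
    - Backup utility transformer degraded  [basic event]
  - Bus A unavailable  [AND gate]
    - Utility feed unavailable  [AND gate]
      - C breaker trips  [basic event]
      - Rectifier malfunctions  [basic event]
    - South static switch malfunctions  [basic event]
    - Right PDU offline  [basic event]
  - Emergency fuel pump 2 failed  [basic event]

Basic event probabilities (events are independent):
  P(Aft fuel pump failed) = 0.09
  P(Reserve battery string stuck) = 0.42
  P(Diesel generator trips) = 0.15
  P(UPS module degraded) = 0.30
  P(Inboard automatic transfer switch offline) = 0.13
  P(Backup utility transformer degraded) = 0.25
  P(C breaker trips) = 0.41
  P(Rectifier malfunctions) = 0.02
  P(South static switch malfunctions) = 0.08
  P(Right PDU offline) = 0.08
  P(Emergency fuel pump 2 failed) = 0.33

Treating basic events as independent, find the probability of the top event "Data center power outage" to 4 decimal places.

0.3305

P(UPS chain fails) [OR] = 1 − (1−0.09) × (1−0.42) = 0.472200
P(Generator path lost) [AND] = 0.15 × 0.30 × 0.13 = 0.005850
P(Bus B down) [AND] = 0.472200 × 0.005850 × 0.25 = 0.000691
P(Utility feed unavailable) [AND] = 0.41 × 0.02 = 0.008200
P(Bus A unavailable) [AND] = 0.008200 × 0.08 × 0.08 = 0.000052
P(Data center power outage) [OR] = 1 − (1−0.000691) × (1−0.000052) × (1−0.33) = 0.330498
Rounded to 4 decimal places: P(Data center power outage) ≈ 0.3305.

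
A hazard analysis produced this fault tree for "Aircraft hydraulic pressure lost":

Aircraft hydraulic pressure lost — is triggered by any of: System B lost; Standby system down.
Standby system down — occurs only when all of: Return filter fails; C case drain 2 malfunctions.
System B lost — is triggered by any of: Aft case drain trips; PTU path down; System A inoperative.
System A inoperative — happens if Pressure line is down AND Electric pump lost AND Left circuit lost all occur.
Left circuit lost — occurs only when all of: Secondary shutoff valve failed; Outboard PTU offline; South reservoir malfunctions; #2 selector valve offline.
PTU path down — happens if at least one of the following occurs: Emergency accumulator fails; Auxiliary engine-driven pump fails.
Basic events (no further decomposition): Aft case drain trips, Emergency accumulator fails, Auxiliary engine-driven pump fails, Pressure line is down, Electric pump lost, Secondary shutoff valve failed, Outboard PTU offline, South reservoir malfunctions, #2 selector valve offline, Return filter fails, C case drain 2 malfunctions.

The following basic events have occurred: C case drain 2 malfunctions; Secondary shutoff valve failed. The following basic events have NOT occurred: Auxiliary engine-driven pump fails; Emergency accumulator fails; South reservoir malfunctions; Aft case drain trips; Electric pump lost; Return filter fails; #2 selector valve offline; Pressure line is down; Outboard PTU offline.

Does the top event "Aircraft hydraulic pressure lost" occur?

PTU path down [OR]: Emergency accumulator fails=not, Auxiliary engine-driven pump fails=not → no input occurs → does not occur.
Left circuit lost [AND]: Secondary shutoff valve failed=occurs, Outboard PTU offline=not, South reservoir malfunctions=not, #2 selector valve offline=not → not all inputs occur → does not occur.
System A inoperative [AND]: Pressure line is down=not, Electric pump lost=not, Left circuit lost=not → not all inputs occur → does not occur.
System B lost [OR]: Aft case drain trips=not, PTU path down=not, System A inoperative=not → no input occurs → does not occur.
Standby system down [AND]: Return filter fails=not, C case drain 2 malfunctions=occurs → not all inputs occur → does not occur.
Aircraft hydraulic pressure lost [OR]: System B lost=not, Standby system down=not → no input occurs → does not occur.

No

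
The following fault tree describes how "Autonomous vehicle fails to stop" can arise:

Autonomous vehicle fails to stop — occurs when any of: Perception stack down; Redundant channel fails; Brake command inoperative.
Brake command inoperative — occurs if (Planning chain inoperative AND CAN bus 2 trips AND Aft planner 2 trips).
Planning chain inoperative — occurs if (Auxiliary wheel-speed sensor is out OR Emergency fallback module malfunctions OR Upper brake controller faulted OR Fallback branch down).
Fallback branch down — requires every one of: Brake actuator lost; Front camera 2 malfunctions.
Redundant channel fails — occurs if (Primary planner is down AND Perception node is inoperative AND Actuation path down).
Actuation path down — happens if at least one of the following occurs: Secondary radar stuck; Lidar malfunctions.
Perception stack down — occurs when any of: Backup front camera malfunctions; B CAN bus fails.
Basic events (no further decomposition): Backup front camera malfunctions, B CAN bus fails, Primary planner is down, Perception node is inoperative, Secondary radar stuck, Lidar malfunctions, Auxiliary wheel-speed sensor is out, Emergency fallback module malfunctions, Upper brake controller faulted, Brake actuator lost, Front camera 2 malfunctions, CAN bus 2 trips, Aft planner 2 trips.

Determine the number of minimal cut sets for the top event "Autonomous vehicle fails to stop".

8

Perception stack down [OR]: union of children's cut sets → 2 cut set(s).
Actuation path down [OR]: union of children's cut sets → 2 cut set(s).
Redundant channel fails [AND]: one cut set from each child combined → 1 × 1 × 2 = 2 cut set(s).
Fallback branch down [AND]: one cut set from each child combined → 1 × 1 = 1 cut set(s).
Planning chain inoperative [OR]: union of children's cut sets → 4 cut set(s).
Brake command inoperative [AND]: one cut set from each child combined → 4 × 1 × 1 = 4 cut set(s).
Autonomous vehicle fails to stop [OR]: union of children's cut sets → 8 cut set(s).
Minimal cut sets: {Backup front camera malfunctions}; {B CAN bus fails}; {Perception node is inoperative, Primary planner is down, Secondary radar stuck}; {Lidar malfunctions, Perception node is inoperative, Primary planner is down}; {Aft planner 2 trips, Auxiliary wheel-speed sensor is out, CAN bus 2 trips}; {Aft planner 2 trips, CAN bus 2 trips, Emergency fallback module malfunctions}; {Aft planner 2 trips, CAN bus 2 trips, Upper brake controller faulted}; {Aft planner 2 trips, Brake actuator lost, CAN bus 2 trips, Front camera 2 malfunctions}.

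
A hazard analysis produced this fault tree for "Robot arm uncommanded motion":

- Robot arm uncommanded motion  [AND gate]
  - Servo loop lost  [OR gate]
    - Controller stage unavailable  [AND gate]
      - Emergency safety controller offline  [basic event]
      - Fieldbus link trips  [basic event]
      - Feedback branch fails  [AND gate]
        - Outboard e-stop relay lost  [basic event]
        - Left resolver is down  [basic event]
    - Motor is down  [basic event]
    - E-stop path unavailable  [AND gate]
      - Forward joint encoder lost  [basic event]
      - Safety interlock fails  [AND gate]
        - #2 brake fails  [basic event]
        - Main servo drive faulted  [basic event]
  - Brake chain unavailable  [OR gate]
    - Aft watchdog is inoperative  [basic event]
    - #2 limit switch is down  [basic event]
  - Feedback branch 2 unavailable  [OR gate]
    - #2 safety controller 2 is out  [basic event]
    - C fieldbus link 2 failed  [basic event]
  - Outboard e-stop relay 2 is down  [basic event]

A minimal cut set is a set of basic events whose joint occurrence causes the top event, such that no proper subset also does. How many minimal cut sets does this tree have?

Feedback branch fails [AND]: one cut set from each child combined → 1 × 1 = 1 cut set(s).
Controller stage unavailable [AND]: one cut set from each child combined → 1 × 1 × 1 = 1 cut set(s).
Safety interlock fails [AND]: one cut set from each child combined → 1 × 1 = 1 cut set(s).
E-stop path unavailable [AND]: one cut set from each child combined → 1 × 1 = 1 cut set(s).
Servo loop lost [OR]: union of children's cut sets → 3 cut set(s).
Brake chain unavailable [OR]: union of children's cut sets → 2 cut set(s).
Feedback branch 2 unavailable [OR]: union of children's cut sets → 2 cut set(s).
Robot arm uncommanded motion [AND]: one cut set from each child combined → 3 × 2 × 2 × 1 = 12 cut set(s).

12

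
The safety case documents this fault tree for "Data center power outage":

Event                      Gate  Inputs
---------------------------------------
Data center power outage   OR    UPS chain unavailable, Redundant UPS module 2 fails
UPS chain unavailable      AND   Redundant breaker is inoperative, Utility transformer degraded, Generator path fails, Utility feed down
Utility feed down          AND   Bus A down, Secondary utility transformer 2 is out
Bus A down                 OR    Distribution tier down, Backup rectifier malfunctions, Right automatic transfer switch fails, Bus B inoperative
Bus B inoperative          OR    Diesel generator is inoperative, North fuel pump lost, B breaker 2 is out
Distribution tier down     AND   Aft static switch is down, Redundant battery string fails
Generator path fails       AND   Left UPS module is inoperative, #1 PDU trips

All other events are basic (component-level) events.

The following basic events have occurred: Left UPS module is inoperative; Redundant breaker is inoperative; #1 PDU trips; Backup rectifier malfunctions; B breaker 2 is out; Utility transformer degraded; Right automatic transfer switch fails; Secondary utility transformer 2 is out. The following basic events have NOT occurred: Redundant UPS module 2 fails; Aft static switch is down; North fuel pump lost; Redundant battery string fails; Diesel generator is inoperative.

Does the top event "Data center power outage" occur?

Generator path fails [AND]: Left UPS module is inoperative=occurs, #1 PDU trips=occurs → all inputs occur → occurs.
Distribution tier down [AND]: Aft static switch is down=not, Redundant battery string fails=not → not all inputs occur → does not occur.
Bus B inoperative [OR]: Diesel generator is inoperative=not, North fuel pump lost=not, B breaker 2 is out=occurs → at least one input occurs → occurs.
Bus A down [OR]: Distribution tier down=not, Backup rectifier malfunctions=occurs, Right automatic transfer switch fails=occurs, Bus B inoperative=occurs → at least one input occurs → occurs.
Utility feed down [AND]: Bus A down=occurs, Secondary utility transformer 2 is out=occurs → all inputs occur → occurs.
UPS chain unavailable [AND]: Redundant breaker is inoperative=occurs, Utility transformer degraded=occurs, Generator path fails=occurs, Utility feed down=occurs → all inputs occur → occurs.
Data center power outage [OR]: UPS chain unavailable=occurs, Redundant UPS module 2 fails=not → at least one input occurs → occurs.

Yes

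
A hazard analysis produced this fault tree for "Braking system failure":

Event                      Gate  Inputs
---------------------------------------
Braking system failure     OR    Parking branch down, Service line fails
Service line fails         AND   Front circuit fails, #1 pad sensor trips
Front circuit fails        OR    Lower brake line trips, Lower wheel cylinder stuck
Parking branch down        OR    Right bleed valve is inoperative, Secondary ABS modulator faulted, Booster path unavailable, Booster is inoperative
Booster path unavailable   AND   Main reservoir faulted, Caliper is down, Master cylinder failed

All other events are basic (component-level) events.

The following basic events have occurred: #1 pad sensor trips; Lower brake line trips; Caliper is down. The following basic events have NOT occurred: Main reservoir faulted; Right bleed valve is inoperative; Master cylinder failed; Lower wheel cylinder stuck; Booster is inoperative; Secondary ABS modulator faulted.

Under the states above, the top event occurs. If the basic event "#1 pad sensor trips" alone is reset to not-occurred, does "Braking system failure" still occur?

Counterfactual: set "#1 pad sensor trips" to not occurred.
Booster path unavailable [AND]: Main reservoir faulted=not, Caliper is down=occurs, Master cylinder failed=not → not all inputs occur → does not occur.
Parking branch down [OR]: Right bleed valve is inoperative=not, Secondary ABS modulator faulted=not, Booster path unavailable=not, Booster is inoperative=not → no input occurs → does not occur.
Front circuit fails [OR]: Lower brake line trips=occurs, Lower wheel cylinder stuck=not → at least one input occurs → occurs.
Service line fails [AND]: Front circuit fails=occurs, #1 pad sensor trips=not → not all inputs occur → does not occur.
Braking system failure [OR]: Parking branch down=not, Service line fails=not → no input occurs → does not occur.

No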